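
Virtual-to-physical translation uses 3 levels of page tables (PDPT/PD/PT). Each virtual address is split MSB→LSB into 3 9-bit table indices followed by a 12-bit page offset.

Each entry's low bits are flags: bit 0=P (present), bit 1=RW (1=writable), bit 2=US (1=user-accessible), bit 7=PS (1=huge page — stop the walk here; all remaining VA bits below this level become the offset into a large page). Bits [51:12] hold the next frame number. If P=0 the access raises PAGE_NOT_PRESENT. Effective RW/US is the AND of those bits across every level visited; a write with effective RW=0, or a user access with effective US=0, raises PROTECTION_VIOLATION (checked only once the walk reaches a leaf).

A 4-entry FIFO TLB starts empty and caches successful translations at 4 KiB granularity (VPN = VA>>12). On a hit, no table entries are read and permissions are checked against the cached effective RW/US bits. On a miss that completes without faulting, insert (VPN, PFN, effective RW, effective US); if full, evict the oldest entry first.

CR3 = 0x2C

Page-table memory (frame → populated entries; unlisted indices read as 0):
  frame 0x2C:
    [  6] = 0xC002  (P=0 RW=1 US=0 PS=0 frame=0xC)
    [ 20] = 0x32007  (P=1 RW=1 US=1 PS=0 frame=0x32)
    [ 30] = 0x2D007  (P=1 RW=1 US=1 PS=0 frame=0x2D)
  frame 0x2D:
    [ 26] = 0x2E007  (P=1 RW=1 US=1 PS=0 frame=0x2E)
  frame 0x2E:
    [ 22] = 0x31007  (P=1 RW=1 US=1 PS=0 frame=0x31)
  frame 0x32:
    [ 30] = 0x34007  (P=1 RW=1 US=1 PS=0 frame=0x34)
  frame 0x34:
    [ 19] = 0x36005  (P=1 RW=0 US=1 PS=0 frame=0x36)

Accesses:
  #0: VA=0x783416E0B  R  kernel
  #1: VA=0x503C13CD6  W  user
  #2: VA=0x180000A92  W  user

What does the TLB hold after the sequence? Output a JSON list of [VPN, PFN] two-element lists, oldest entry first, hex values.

Walk each access:
#0 VA=0x783416E0B (r,kernel):
  [0] read 0x2C idx=30: raw=0x2D007 flags P=1 W=1 U=1 S=0
  [1] read 0x2D idx=26: raw=0x2E007 flags P=1 W=1 U=1 S=0
  [2] read 0x2E idx=22: raw=0x31007 flags P=1 W=1 U=1 S=0
  ✓ 0x31E0B  — 3 lookups
#1 VA=0x503C13CD6 (w,user):
  [0] read 0x2C idx=20: raw=0x32007 flags P=1 W=1 U=1 S=0
  [1] read 0x32 idx=30: raw=0x34007 flags P=1 W=1 U=1 S=0
  [2] read 0x34 idx=19: raw=0x36005 flags P=1 W=0 U=1 S=0
  ⇒ fault: PROTECTION_VIOLATION  — 3 lookups
#2 VA=0x180000A92 (w,user):
  [0] read 0x2C idx=6: raw=0xC002 flags P=0 W=1 U=0 S=0
  ⇒ fault: PAGE_NOT_PRESENT  — 1 lookups

TLB: [["0x783416", "0x31"]]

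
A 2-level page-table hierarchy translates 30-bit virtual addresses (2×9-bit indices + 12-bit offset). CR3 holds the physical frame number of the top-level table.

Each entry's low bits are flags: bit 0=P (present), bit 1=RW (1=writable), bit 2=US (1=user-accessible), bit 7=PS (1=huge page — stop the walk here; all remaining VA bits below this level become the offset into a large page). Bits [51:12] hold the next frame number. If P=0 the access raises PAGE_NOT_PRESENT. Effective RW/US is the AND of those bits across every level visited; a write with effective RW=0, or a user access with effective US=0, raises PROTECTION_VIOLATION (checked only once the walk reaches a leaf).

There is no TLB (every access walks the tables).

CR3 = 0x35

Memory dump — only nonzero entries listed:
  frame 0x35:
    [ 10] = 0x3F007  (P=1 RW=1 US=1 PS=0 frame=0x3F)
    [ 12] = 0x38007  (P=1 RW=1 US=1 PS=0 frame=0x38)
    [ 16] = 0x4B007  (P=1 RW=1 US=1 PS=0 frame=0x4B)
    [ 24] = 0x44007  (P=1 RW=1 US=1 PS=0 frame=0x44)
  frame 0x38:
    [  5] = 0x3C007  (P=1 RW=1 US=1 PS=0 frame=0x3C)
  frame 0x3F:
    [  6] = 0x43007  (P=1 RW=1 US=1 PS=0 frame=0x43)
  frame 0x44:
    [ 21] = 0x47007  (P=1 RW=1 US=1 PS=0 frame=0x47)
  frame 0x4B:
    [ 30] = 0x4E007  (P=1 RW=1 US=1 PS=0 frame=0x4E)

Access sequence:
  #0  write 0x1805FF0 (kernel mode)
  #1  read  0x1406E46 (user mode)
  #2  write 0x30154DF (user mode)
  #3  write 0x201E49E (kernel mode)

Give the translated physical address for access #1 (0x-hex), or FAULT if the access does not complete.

Walk each access:
#0 VA=0x1805FF0 (w,kernel):
  L0: frame=0x35 idx=12 entry=0x38007 [P=1 RW=1 US=1 PS=0]
  L1: frame=0x38 idx=5 entry=0x3C007 [P=1 RW=1 US=1 PS=0]
  ⇒ phys 0x3CFF0  [2 reads]
#1 VA=0x1406E46 (r,user):
  L0: frame=0x35 idx=10 entry=0x3F007 [P=1 RW=1 US=1 PS=0]
  L1: frame=0x3F idx=6 entry=0x43007 [P=1 RW=1 US=1 PS=0]
  ⇒ phys 0x43E46  [2 reads]
#2 VA=0x30154DF (w,user):
  L0: frame=0x35 idx=24 entry=0x44007 [P=1 RW=1 US=1 PS=0]
  L1: frame=0x44 idx=21 entry=0x47007 [P=1 RW=1 US=1 PS=0]
  ⇒ phys 0x474DF  [2 reads]
#3 VA=0x201E49E (w,kernel):
  L0: frame=0x35 idx=16 entry=0x4B007 [P=1 RW=1 US=1 PS=0]
  L1: frame=0x4B idx=30 entry=0x4E007 [P=1 RW=1 US=1 PS=0]
  ⇒ phys 0x4E49E  [2 reads]

Access #1 PA: 0x43E46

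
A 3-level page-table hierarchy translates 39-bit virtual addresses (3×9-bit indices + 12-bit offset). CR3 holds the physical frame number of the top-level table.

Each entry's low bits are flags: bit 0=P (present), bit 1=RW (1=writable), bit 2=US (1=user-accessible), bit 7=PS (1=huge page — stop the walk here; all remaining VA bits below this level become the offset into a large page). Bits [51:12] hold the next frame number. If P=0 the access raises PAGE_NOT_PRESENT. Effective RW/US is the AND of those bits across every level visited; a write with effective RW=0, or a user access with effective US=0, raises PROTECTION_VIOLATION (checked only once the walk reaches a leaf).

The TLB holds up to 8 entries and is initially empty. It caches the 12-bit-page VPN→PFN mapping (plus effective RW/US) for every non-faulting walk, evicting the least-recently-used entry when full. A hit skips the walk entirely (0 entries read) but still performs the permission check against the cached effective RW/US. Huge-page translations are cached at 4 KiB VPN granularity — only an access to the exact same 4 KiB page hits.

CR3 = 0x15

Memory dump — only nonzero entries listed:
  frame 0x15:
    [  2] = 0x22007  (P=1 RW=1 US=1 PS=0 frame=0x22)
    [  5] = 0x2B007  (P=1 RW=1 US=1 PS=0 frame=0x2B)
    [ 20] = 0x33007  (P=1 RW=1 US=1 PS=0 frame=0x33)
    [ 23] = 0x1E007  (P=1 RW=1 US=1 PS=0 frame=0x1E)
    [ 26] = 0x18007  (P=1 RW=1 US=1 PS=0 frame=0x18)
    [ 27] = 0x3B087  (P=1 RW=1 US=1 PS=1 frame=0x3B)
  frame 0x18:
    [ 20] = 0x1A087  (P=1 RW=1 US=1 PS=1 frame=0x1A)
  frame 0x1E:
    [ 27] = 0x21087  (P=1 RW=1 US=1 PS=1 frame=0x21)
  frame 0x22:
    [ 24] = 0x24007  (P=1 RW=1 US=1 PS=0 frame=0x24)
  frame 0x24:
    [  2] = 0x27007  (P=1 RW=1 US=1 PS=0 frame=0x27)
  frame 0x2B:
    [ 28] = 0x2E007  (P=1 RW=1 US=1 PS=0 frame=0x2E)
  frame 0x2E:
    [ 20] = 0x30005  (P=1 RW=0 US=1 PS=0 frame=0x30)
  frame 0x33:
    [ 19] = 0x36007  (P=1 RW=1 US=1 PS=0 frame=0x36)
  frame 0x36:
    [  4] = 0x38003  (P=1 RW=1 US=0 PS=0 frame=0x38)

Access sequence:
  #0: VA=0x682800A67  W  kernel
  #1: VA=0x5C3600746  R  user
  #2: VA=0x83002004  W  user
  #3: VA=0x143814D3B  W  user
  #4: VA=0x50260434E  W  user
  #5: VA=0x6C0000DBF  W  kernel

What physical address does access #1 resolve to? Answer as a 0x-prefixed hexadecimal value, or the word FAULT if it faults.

Walk each access:
#0 VA=0x682800A67 (w,kernel):
  L0 @0x15[26] → 0x18007  P=1,RW=1,US=1,PS=0
  L1 @0x18[20] → 0x1A087  P=1,RW=1,US=1,PS=1
  ✓ 0x1AA67 (huge @L1)  — 2 lookups
#1 VA=0x5C3600746 (r,user):
  L0 @0x15[23] → 0x1E007  P=1,RW=1,US=1,PS=0
  L1 @0x1E[27] → 0x21087  P=1,RW=1,US=1,PS=1
  ✓ 0x21746 (huge @L1)  — 2 lookups
#2 VA=0x83002004 (w,user):
  L0 @0x15[2] → 0x22007  P=1,RW=1,US=1,PS=0
  L1 @0x22[24] → 0x24007  P=1,RW=1,US=1,PS=0
  L2 @0x24[2] → 0x27007  P=1,RW=1,US=1,PS=0
  ✓ 0x27004  — 3 lookups
#3 VA=0x143814D3B (w,user):
  L0 @0x15[5] → 0x2B007  P=1,RW=1,US=1,PS=0
  L1 @0x2B[28] → 0x2E007  P=1,RW=1,US=1,PS=0
  L2 @0x2E[20] → 0x30005  P=1,RW=0,US=1,PS=0
  ✗ PROTECTION_VIOLATION  [3 reads]
#4 VA=0x50260434E (w,user):
  L0 @0x15[20] → 0x33007  P=1,RW=1,US=1,PS=0
  L1 @0x33[19] → 0x36007  P=1,RW=1,US=1,PS=0
  L2 @0x36[4] → 0x38003  P=1,RW=1,US=0,PS=0
  ✗ PROTECTION_VIOLATION  [3 reads]
#5 VA=0x6C0000DBF (w,kernel):
  L0 @0x15[27] → 0x3B087  P=1,RW=1,US=1,PS=1
  ✓ 0x3BDBF (huge @L0)  — 1 lookups

Access #1 PA: 0x21746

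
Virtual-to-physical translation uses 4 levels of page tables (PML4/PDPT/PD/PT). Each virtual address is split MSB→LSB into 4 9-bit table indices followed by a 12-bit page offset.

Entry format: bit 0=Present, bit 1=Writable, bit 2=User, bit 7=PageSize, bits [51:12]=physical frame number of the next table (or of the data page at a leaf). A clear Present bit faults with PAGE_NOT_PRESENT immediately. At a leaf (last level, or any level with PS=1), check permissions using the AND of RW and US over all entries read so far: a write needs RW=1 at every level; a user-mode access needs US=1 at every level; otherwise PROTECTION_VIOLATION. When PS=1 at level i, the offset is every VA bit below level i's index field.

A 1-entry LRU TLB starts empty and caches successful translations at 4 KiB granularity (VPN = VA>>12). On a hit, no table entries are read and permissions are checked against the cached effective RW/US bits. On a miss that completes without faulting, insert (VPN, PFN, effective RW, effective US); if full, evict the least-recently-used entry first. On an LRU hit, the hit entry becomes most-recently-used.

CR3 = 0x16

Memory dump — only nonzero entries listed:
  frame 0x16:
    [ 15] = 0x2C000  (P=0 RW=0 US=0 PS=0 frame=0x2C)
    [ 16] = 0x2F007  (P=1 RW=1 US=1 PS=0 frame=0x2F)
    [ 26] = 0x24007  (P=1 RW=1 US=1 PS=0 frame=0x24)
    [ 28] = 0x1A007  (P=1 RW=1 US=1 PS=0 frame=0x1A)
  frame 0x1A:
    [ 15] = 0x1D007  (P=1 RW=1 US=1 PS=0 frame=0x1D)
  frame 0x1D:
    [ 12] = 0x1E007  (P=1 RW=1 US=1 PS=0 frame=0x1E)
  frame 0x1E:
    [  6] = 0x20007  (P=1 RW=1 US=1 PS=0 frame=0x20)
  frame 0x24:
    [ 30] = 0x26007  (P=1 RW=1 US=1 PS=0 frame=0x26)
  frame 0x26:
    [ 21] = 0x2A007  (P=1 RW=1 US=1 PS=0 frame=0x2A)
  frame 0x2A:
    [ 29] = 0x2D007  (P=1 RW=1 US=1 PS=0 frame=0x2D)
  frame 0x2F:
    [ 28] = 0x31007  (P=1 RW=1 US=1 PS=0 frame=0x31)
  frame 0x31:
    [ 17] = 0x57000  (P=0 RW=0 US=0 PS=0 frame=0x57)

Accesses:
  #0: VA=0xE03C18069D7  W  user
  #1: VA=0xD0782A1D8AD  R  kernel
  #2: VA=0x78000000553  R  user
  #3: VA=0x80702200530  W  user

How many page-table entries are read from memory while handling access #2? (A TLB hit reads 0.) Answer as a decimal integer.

Walk each access:
#0 VA=0xE03C18069D7 (w,user):
  L0: frame=0x16 idx=28 entry=0x1A007 [P=1 RW=1 US=1 PS=0]
  L1: frame=0x1A idx=15 entry=0x1D007 [P=1 RW=1 US=1 PS=0]
  L2: frame=0x1D idx=12 entry=0x1E007 [P=1 RW=1 US=1 PS=0]
  L3: frame=0x1E idx=6 entry=0x20007 [P=1 RW=1 US=1 PS=0]
  ⇒ phys 0x209D7  [4 reads]
#1 VA=0xD0782A1D8AD (r,kernel):
  L0: frame=0x16 idx=26 entry=0x24007 [P=1 RW=1 US=1 PS=0]
  L1: frame=0x24 idx=30 entry=0x26007 [P=1 RW=1 US=1 PS=0]
  L2: frame=0x26 idx=21 entry=0x2A007 [P=1 RW=1 US=1 PS=0]
  L3: frame=0x2A idx=29 entry=0x2D007 [P=1 RW=1 US=1 PS=0]
  ⇒ phys 0x2D8AD  [4 reads]
#2 VA=0x78000000553 (r,user):
  L0: frame=0x16 idx=15 entry=0x2C000 [P=0 RW=0 US=0 PS=0]
  ⇒ fault: PAGE_NOT_PRESENT  — 1 lookups
#3 VA=0x80702200530 (w,user):
  L0: frame=0x16 idx=16 entry=0x2F007 [P=1 RW=1 US=1 PS=0]
  L1: frame=0x2F idx=28 entry=0x31007 [P=1 RW=1 US=1 PS=0]
  L2: frame=0x31 idx=17 entry=0x57000 [P=0 RW=0 US=0 PS=0]
  ⇒ fault: PAGE_NOT_PRESENT  — 3 lookups

Entries read for #2: 1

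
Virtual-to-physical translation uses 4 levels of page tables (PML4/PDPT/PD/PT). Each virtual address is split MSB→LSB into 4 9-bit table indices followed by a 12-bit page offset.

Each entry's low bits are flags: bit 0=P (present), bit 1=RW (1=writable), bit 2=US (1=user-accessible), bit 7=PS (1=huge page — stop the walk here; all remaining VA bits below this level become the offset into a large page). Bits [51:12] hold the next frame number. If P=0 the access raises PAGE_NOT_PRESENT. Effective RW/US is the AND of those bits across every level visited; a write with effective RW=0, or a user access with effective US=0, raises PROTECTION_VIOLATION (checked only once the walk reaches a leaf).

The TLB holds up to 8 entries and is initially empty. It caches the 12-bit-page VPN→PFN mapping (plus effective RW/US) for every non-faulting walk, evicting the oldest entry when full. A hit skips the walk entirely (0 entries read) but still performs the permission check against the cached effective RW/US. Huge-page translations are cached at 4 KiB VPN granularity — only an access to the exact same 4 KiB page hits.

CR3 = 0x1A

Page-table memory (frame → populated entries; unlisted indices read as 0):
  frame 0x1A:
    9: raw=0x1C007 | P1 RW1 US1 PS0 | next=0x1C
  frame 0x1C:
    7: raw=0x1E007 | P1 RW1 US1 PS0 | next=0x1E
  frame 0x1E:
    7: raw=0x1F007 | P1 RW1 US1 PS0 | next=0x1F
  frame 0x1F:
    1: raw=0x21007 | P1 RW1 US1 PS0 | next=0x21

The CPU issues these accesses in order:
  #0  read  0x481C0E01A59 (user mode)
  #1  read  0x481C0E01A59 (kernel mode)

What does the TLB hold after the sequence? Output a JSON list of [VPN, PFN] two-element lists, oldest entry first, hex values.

Per-access translation:
#0 VA=0x481C0E01A59 (r,user):
  [0] read 0x1A idx=9: raw=0x1C007 flags P=1 W=1 U=1 S=0
  [1] read 0x1C idx=7: raw=0x1E007 flags P=1 W=1 U=1 S=0
  [2] read 0x1E idx=7: raw=0x1F007 flags P=1 W=1 U=1 S=0
  [3] read 0x1F idx=1: raw=0x21007 flags P=1 W=1 U=1 S=0
  ⇒ phys 0x21A59  [4 reads]
#1 VA=0x481C0E01A59 (r,kernel):
  TLB hit vpn=0x481C0E01 → PA=0x21A59

TLB: [["0x481C0E01", "0x21"]]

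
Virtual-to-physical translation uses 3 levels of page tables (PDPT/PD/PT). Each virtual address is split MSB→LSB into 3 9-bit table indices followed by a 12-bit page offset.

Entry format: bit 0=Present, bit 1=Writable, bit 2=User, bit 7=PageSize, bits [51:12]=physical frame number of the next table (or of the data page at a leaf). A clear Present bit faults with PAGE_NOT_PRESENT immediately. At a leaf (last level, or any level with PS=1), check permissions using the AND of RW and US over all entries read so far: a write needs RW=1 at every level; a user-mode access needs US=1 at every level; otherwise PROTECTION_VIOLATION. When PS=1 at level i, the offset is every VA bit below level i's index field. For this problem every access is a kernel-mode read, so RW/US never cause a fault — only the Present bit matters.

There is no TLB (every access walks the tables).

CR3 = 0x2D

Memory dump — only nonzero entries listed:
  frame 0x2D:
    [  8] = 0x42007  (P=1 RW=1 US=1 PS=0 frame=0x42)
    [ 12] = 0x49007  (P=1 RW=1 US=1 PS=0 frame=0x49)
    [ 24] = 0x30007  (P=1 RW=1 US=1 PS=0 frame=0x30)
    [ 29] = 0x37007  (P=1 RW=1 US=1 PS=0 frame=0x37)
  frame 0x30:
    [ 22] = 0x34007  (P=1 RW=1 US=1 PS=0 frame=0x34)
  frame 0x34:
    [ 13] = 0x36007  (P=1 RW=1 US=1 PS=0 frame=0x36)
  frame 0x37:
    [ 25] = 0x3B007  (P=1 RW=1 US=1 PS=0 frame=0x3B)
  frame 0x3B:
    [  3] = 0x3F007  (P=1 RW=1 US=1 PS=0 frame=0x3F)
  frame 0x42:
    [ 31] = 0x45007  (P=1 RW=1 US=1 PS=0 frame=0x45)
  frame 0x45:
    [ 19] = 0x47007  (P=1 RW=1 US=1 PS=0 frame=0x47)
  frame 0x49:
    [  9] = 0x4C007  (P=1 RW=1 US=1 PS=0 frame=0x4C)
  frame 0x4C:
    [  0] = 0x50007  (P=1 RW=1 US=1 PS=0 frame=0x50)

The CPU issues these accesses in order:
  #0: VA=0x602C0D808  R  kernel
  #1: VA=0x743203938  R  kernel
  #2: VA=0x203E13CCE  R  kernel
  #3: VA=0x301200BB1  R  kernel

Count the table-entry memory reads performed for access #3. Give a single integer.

Per-access translation:
#0 VA=0x602C0D808 (r,kernel):
  [0] read 0x2D idx=24: raw=0x30007 flags P=1 W=1 U=1 S=0
  [1] read 0x30 idx=22: raw=0x34007 flags P=1 W=1 U=1 S=0
  [2] read 0x34 idx=13: raw=0x36007 flags P=1 W=1 U=1 S=0
  ✓ 0x36808  — 3 lookups
#1 VA=0x743203938 (r,kernel):
  [0] read 0x2D idx=29: raw=0x37007 flags P=1 W=1 U=1 S=0
  [1] read 0x37 idx=25: raw=0x3B007 flags P=1 W=1 U=1 S=0
  [2] read 0x3B idx=3: raw=0x3F007 flags P=1 W=1 U=1 S=0
  ✓ 0x3F938  — 3 lookups
#2 VA=0x203E13CCE (r,kernel):
  [0] read 0x2D idx=8: raw=0x42007 flags P=1 W=1 U=1 S=0
  [1] read 0x42 idx=31: raw=0x45007 flags P=1 W=1 U=1 S=0
  [2] read 0x45 idx=19: raw=0x47007 flags P=1 W=1 U=1 S=0
  ✓ 0x47CCE  — 3 lookups
#3 VA=0x301200BB1 (r,kernel):
  [0] read 0x2D idx=12: raw=0x49007 flags P=1 W=1 U=1 S=0
  [1] read 0x49 idx=9: raw=0x4C007 flags P=1 W=1 U=1 S=0
  [2] read 0x4C idx=0: raw=0x50007 flags P=1 W=1 U=1 S=0
  ✓ 0x50BB1  — 3 lookups

Entries read for #3: 3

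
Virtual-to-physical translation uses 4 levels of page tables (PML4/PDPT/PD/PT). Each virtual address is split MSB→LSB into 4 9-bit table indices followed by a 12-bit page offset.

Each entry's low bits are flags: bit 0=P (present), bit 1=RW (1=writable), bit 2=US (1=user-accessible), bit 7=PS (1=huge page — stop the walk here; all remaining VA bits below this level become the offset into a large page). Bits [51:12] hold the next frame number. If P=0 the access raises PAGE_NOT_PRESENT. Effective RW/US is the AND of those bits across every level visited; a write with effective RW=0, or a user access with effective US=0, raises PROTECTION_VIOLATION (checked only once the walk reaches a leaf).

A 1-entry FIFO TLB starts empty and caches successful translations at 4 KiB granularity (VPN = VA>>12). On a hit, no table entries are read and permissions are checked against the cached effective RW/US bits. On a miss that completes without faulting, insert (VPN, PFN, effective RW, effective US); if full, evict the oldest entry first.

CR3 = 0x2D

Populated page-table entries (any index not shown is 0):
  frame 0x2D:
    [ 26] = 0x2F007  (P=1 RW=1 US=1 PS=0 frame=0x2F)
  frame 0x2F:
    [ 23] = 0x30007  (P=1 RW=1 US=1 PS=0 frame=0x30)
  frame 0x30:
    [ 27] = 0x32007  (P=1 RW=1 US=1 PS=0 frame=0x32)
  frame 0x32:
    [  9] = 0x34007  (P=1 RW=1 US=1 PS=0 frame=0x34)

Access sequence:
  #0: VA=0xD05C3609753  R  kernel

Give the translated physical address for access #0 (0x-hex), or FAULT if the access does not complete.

Trace:
#0 VA=0xD05C3609753 (r,kernel):
  [0] read 0x2D idx=26: raw=0x2F007 flags P=1 W=1 U=1 S=0
  [1] read 0x2F idx=23: raw=0x30007 flags P=1 W=1 U=1 S=0
  [2] read 0x30 idx=27: raw=0x32007 flags P=1 W=1 U=1 S=0
  [3] read 0x32 idx=9: raw=0x34007 flags P=1 W=1 U=1 S=0
  ⇒ phys 0x34753  [4 reads]

Access #0 PA: 0x34753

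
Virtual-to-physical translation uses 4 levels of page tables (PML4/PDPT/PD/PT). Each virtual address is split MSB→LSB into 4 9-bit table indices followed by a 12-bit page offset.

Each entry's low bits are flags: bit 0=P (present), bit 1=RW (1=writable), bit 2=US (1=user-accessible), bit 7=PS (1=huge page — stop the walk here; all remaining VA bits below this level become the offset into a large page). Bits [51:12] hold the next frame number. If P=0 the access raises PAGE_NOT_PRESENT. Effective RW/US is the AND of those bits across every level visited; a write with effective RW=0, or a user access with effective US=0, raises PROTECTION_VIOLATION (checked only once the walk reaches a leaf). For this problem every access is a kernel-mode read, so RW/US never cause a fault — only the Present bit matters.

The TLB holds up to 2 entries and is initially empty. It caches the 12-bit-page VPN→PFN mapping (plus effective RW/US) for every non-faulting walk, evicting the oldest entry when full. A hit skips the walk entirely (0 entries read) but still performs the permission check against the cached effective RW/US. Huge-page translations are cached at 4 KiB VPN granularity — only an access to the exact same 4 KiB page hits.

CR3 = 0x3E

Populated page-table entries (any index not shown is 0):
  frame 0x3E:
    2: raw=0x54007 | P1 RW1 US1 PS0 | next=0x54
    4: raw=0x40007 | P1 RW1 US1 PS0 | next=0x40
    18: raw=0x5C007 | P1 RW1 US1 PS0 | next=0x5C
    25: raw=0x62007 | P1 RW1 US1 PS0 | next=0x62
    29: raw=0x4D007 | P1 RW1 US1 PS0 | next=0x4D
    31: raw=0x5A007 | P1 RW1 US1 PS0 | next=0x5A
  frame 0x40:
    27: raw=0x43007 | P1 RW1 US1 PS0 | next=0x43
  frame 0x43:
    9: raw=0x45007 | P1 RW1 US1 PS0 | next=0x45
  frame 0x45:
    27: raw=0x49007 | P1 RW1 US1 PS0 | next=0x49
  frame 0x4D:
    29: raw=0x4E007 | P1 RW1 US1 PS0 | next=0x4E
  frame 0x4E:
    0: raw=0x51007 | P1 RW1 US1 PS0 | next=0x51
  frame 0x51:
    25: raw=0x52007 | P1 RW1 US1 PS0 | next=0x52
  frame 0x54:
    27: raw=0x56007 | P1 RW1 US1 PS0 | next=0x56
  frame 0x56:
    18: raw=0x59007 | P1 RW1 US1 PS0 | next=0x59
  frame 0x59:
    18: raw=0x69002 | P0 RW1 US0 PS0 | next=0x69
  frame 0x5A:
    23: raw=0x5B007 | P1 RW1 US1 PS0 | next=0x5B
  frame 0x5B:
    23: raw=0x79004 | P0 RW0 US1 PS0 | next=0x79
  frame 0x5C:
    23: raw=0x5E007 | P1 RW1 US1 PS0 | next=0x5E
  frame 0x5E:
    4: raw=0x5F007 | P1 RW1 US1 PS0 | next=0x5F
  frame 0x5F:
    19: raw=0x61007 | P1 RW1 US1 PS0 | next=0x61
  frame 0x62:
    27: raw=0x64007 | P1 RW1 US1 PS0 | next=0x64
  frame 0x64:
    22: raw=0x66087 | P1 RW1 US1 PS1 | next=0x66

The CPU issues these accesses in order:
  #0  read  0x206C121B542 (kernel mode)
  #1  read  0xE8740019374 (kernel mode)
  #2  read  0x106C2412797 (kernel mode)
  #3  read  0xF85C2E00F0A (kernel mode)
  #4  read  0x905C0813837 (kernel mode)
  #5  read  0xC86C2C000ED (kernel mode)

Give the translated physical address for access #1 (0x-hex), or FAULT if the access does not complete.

Trace:
#0 VA=0x206C121B542 (r,kernel):
  L0 @0x3E[4] → 0x40007  P=1,RW=1,US=1,PS=0
  L1 @0x40[27] → 0x43007  P=1,RW=1,US=1,PS=0
  L2 @0x43[9] → 0x45007  P=1,RW=1,US=1,PS=0
  L3 @0x45[27] → 0x49007  P=1,RW=1,US=1,PS=0
  ⇒ phys 0x49542  [4 reads]
#1 VA=0xE8740019374 (r,kernel):
  L0 @0x3E[29] → 0x4D007  P=1,RW=1,US=1,PS=0
  L1 @0x4D[29] → 0x4E007  P=1,RW=1,US=1,PS=0
  L2 @0x4E[0] → 0x51007  P=1,RW=1,US=1,PS=0
  L3 @0x51[25] → 0x52007  P=1,RW=1,US=1,PS=0
  ⇒ phys 0x52374  [4 reads]
#2 VA=0x106C2412797 (r,kernel):
  L0 @0x3E[2] → 0x54007  P=1,RW=1,US=1,PS=0
  L1 @0x54[27] → 0x56007  P=1,RW=1,US=1,PS=0
  L2 @0x56[18] → 0x59007  P=1,RW=1,US=1,PS=0
  L3 @0x59[18] → 0x69002  P=0,RW=1,US=0,PS=0
  → PAGE_NOT_PRESENT  (4 entries read)
#3 VA=0xF85C2E00F0A (r,kernel):
  L0 @0x3E[31] → 0x5A007  P=1,RW=1,US=1,PS=0
  L1 @0x5A[23] → 0x5B007  P=1,RW=1,US=1,PS=0
  L2 @0x5B[23] → 0x79004  P=0,RW=0,US=1,PS=0
  → PAGE_NOT_PRESENT  (3 entries read)
#4 VA=0x905C0813837 (r,kernel):
  L0 @0x3E[18] → 0x5C007  P=1,RW=1,US=1,PS=0
  L1 @0x5C[23] → 0x5E007  P=1,RW=1,US=1,PS=0
  L2 @0x5E[4] → 0x5F007  P=1,RW=1,US=1,PS=0
  L3 @0x5F[19] → 0x61007  P=1,RW=1,US=1,PS=0
  ⇒ phys 0x61837  [4 reads]
#5 VA=0xC86C2C000ED (r,kernel):
  L0 @0x3E[25] → 0x62007  P=1,RW=1,US=1,PS=0
  L1 @0x62[27] → 0x64007  P=1,RW=1,US=1,PS=0
  L2 @0x64[22] → 0x66087  P=1,RW=1,US=1,PS=1
  ⇒ phys 0x660ED (huge @L2)  [3 reads]

Access #1 PA: 0x52374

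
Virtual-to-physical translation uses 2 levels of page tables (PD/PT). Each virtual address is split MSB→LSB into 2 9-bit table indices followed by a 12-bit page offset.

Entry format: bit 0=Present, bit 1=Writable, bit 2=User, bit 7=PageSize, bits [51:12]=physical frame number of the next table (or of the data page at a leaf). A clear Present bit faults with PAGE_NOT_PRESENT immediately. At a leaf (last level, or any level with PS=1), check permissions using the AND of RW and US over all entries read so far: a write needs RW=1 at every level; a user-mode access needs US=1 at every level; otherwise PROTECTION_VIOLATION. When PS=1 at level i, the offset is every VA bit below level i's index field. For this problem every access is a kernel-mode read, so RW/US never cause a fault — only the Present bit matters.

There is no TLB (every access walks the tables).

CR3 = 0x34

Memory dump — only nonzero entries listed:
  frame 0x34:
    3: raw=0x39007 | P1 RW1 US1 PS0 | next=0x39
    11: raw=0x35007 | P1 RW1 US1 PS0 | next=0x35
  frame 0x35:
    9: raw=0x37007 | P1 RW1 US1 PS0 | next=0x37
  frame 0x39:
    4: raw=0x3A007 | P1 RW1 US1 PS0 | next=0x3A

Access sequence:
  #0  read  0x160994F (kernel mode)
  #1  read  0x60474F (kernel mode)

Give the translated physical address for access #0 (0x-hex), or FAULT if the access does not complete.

Walk each access:
#0 VA=0x160994F (r,kernel):
  [0] read 0x34 idx=11: raw=0x35007 flags P=1 W=1 U=1 S=0
  [1] read 0x35 idx=9: raw=0x37007 flags P=1 W=1 U=1 S=0
  ✓ 0x3794F  — 2 lookups
#1 VA=0x60474F (r,kernel):
  [0] read 0x34 idx=3: raw=0x39007 flags P=1 W=1 U=1 S=0
  [1] read 0x39 idx=4: raw=0x3A007 flags P=1 W=1 U=1 S=0
  ✓ 0x3A74F  — 2 lookups

Access #0 PA: 0x3794F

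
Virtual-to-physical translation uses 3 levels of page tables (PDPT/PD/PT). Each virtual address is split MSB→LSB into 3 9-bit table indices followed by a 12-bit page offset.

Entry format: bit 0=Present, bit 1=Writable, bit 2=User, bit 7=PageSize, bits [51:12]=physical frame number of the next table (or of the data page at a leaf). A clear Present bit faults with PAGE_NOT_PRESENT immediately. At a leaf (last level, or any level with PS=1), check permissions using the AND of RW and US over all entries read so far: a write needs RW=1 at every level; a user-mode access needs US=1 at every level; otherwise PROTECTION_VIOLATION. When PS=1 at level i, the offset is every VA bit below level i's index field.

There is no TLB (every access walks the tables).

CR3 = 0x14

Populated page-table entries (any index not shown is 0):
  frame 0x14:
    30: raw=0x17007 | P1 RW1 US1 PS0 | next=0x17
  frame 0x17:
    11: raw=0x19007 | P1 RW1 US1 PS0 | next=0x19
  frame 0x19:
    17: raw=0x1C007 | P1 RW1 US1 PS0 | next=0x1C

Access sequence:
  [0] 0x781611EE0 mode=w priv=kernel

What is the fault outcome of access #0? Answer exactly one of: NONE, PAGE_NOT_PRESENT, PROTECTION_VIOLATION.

Trace:
#0 VA=0x781611EE0 (w,kernel):
  L0: frame=0x14 idx=30 entry=0x17007 [P=1 RW=1 US=1 PS=0]
  L1: frame=0x17 idx=11 entry=0x19007 [P=1 RW=1 US=1 PS=0]
  L2: frame=0x19 idx=17 entry=0x1C007 [P=1 RW=1 US=1 PS=0]
  → PA=0x1CEE0  (3 entries read)

Access #0 fault: NONE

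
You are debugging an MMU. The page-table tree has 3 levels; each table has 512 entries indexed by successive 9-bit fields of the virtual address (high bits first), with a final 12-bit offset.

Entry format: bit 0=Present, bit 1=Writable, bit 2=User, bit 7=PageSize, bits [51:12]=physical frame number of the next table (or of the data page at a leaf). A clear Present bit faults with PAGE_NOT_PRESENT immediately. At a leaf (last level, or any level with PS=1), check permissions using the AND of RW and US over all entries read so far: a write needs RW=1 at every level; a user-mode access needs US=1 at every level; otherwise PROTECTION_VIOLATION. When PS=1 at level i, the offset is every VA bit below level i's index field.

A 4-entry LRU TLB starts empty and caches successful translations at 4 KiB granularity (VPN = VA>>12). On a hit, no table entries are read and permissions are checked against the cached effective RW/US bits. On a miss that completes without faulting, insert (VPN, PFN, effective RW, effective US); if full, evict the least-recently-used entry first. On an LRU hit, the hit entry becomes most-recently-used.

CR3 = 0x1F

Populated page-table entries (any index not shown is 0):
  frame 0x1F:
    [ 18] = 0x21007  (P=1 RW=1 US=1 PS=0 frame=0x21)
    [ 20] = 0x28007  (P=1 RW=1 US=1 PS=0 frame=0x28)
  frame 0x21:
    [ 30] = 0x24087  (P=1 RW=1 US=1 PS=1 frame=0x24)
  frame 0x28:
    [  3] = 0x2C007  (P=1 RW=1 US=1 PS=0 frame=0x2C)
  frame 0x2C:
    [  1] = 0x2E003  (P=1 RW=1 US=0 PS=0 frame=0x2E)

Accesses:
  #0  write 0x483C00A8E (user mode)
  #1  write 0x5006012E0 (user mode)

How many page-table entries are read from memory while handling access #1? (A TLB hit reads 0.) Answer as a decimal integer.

Per-access translation:
#0 VA=0x483C00A8E (w,user):
  L0: frame=0x1F idx=18 entry=0x21007 [P=1 RW=1 US=1 PS=0]
  L1: frame=0x21 idx=30 entry=0x24087 [P=1 RW=1 US=1 PS=1]
  ⇒ phys 0x24A8E (huge @L1)  [2 reads]
#1 VA=0x5006012E0 (w,user):
  L0: frame=0x1F idx=20 entry=0x28007 [P=1 RW=1 US=1 PS=0]
  L1: frame=0x28 idx=3 entry=0x2C007 [P=1 RW=1 US=1 PS=0]
  L2: frame=0x2C idx=1 entry=0x2E003 [P=1 RW=1 US=0 PS=0]
  ✗ PROTECTION_VIOLATION  [3 reads]

Entries read for #1: 3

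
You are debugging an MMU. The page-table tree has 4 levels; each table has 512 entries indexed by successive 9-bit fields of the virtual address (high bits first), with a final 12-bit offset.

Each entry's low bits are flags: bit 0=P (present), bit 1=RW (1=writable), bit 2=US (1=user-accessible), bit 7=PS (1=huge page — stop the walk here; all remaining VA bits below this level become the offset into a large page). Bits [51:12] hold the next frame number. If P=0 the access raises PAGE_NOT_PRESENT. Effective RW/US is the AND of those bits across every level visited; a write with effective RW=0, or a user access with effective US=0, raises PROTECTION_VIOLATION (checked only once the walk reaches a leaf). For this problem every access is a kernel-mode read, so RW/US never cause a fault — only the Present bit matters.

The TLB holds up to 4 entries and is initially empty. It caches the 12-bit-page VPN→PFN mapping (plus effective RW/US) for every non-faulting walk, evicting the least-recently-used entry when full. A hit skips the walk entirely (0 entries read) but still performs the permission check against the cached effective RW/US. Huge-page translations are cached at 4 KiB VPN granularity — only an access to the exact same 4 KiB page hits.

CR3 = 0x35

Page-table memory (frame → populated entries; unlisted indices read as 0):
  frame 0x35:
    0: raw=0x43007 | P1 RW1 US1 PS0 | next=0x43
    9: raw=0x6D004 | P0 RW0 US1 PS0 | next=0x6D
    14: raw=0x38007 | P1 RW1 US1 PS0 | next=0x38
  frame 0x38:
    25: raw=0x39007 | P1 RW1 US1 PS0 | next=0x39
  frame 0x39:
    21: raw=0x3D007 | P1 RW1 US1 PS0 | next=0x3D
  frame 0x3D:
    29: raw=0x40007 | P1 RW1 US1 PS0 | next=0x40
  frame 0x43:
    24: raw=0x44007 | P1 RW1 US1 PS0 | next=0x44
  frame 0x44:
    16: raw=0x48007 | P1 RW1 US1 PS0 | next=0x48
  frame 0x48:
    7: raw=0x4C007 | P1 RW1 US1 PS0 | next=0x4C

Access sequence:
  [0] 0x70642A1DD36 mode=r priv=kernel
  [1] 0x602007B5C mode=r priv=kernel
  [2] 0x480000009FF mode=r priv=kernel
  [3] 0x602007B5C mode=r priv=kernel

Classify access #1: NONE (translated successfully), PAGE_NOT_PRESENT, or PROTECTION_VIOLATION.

Trace:
#0 VA=0x70642A1DD36 (r,kernel):
  L0: frame=0x35 idx=14 entry=0x38007 [P=1 RW=1 US=1 PS=0]
  L1: frame=0x38 idx=25 entry=0x39007 [P=1 RW=1 US=1 PS=0]
  L2: frame=0x39 idx=21 entry=0x3D007 [P=1 RW=1 US=1 PS=0]
  L3: frame=0x3D idx=29 entry=0x40007 [P=1 RW=1 US=1 PS=0]
  → PA=0x40D36  (4 entries read)
#1 VA=0x602007B5C (r,kernel):
  L0: frame=0x35 idx=0 entry=0x43007 [P=1 RW=1 US=1 PS=0]
  L1: frame=0x43 idx=24 entry=0x44007 [P=1 RW=1 US=1 PS=0]
  L2: frame=0x44 idx=16 entry=0x48007 [P=1 RW=1 US=1 PS=0]
  L3: frame=0x48 idx=7 entry=0x4C007 [P=1 RW=1 US=1 PS=0]
  → PA=0x4CB5C  (4 entries read)
#2 VA=0x480000009FF (r,kernel):
  L0: frame=0x35 idx=9 entry=0x6D004 [P=0 RW=0 US=1 PS=0]
  ⇒ fault: PAGE_NOT_PRESENT  — 1 lookups
#3 VA=0x602007B5C (r,kernel):
  TLB hit vpn=0x602007 → PA=0x4CB5C

Access #1 fault: NONE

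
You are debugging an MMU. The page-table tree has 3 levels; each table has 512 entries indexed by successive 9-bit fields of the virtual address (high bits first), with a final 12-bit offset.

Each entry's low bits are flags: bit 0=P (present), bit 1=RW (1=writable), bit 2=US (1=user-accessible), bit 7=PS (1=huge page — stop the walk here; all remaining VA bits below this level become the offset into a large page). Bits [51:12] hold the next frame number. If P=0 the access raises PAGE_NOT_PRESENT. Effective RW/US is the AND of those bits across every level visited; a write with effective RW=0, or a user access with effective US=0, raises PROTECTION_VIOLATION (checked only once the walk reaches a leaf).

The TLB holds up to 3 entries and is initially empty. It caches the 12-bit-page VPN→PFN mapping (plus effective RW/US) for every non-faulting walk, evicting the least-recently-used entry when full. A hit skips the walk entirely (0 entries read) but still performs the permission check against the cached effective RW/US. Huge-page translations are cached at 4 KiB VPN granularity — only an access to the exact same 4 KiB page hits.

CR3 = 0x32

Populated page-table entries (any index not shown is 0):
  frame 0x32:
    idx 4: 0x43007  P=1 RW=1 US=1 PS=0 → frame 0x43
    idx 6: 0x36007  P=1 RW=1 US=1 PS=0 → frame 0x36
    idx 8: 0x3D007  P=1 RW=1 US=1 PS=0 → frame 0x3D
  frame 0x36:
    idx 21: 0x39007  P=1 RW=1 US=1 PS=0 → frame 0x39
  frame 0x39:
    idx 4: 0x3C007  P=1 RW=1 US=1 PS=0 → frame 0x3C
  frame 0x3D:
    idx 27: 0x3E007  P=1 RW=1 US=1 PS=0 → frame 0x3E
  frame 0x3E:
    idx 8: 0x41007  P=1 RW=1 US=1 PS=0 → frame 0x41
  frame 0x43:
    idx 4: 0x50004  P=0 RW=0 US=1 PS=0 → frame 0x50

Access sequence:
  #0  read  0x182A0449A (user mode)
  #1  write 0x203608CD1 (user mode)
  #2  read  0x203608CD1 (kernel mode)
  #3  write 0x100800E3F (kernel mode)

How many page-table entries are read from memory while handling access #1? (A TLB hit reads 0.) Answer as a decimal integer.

Trace:
#0 VA=0x182A0449A (r,user):
  [0] read 0x32 idx=6: raw=0x36007 flags P=1 W=1 U=1 S=0
  [1] read 0x36 idx=21: raw=0x39007 flags P=1 W=1 U=1 S=0
  [2] read 0x39 idx=4: raw=0x3C007 flags P=1 W=1 U=1 S=0
  ✓ 0x3C49A  — 3 lookups
#1 VA=0x203608CD1 (w,user):
  [0] read 0x32 idx=8: raw=0x3D007 flags P=1 W=1 U=1 S=0
  [1] read 0x3D idx=27: raw=0x3E007 flags P=1 W=1 U=1 S=0
  [2] read 0x3E idx=8: raw=0x41007 flags P=1 W=1 U=1 S=0
  ✓ 0x41CD1  — 3 lookups
#2 VA=0x203608CD1 (r,kernel):
  TLB hit vpn=0x203608 → PA=0x41CD1
#3 VA=0x100800E3F (w,kernel):
  [0] read 0x32 idx=4: raw=0x43007 flags P=1 W=1 U=1 S=0
  [1] read 0x43 idx=4: raw=0x50004 flags P=0 W=0 U=1 S=0
  → PAGE_NOT_PRESENT  (2 entries read)

Entries read for #1: 3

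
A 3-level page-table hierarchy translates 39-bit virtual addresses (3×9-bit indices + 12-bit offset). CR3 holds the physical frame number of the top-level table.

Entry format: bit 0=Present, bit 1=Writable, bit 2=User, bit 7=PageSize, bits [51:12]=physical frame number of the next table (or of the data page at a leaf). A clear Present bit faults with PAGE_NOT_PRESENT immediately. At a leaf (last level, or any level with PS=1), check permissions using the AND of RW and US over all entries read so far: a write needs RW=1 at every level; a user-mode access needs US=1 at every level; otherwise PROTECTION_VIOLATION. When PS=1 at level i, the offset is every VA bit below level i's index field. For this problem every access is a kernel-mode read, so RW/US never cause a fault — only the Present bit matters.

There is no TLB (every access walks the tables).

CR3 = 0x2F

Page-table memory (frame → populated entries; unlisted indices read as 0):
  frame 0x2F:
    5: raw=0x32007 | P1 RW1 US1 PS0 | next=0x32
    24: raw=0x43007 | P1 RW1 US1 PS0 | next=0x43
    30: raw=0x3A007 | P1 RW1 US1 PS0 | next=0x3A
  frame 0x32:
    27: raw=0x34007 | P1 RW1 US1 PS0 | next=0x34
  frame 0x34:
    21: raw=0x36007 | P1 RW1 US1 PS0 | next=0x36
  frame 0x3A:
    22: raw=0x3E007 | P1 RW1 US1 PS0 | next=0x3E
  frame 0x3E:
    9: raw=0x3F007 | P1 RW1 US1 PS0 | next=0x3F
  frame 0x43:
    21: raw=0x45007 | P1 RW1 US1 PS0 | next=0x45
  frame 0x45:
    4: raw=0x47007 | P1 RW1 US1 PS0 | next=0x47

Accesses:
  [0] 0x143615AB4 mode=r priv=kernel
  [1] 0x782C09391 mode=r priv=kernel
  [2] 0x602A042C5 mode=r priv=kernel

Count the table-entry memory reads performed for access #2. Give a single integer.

Walk each access:
#0 VA=0x143615AB4 (r,kernel):
  lvl0: tbl 0x2F, slot 5 ⇒ 0x32007 (P1/RW1/US1/PS0)
  lvl1: tbl 0x32, slot 27 ⇒ 0x34007 (P1/RW1/US1/PS0)
  lvl2: tbl 0x34, slot 21 ⇒ 0x36007 (P1/RW1/US1/PS0)
  → PA=0x36AB4  (3 entries read)
#1 VA=0x782C09391 (r,kernel):
  lvl0: tbl 0x2F, slot 30 ⇒ 0x3A007 (P1/RW1/US1/PS0)
  lvl1: tbl 0x3A, slot 22 ⇒ 0x3E007 (P1/RW1/US1/PS0)
  lvl2: tbl 0x3E, slot 9 ⇒ 0x3F007 (P1/RW1/US1/PS0)
  → PA=0x3F391  (3 entries read)
#2 VA=0x602A042C5 (r,kernel):
  lvl0: tbl 0x2F, slot 24 ⇒ 0x43007 (P1/RW1/US1/PS0)
  lvl1: tbl 0x43, slot 21 ⇒ 0x45007 (P1/RW1/US1/PS0)
  lvl2: tbl 0x45, slot 4 ⇒ 0x47007 (P1/RW1/US1/PS0)
  → PA=0x472C5  (3 entries read)

Entries read for #2: 3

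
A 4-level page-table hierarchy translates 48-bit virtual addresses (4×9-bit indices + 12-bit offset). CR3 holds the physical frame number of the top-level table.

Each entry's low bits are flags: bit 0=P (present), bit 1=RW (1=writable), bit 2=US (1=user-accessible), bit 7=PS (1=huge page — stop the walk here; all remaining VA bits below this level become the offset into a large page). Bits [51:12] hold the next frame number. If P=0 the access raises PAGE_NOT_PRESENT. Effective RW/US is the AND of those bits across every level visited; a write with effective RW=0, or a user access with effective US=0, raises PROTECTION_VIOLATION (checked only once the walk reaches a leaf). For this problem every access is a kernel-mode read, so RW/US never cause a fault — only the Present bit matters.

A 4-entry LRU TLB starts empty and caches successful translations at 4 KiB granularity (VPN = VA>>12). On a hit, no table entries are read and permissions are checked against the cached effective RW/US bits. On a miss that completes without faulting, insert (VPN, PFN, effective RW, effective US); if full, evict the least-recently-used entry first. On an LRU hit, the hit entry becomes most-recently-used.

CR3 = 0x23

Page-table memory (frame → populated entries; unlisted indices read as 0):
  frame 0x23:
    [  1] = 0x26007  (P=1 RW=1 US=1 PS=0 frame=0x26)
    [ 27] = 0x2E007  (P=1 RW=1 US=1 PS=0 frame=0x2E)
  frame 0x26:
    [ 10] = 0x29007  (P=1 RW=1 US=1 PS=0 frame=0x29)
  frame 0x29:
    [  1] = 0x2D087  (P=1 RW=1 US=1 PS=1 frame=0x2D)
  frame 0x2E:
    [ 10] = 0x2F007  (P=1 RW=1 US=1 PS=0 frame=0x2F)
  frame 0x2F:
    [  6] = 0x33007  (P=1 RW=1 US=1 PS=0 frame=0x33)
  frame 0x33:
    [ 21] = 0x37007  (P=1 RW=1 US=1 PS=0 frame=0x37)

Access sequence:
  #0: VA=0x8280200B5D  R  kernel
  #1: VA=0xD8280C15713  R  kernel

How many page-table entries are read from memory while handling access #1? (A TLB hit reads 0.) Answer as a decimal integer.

Trace:
#0 VA=0x8280200B5D (r,kernel):
  L0 @0x23[1] → 0x26007  P=1,RW=1,US=1,PS=0
  L1 @0x26[10] → 0x29007  P=1,RW=1,US=1,PS=0
  L2 @0x29[1] → 0x2D087  P=1,RW=1,US=1,PS=1
  ⇒ phys 0x2DB5D (huge @L2)  [3 reads]
#1 VA=0xD8280C15713 (r,kernel):
  L0 @0x23[27] → 0x2E007  P=1,RW=1,US=1,PS=0
  L1 @0x2E[10] → 0x2F007  P=1,RW=1,US=1,PS=0
  L2 @0x2F[6] → 0x33007  P=1,RW=1,US=1,PS=0
  L3 @0x33[21] → 0x37007  P=1,RW=1,US=1,PS=0
  ⇒ phys 0x37713  [4 reads]

Entries read for #1: 4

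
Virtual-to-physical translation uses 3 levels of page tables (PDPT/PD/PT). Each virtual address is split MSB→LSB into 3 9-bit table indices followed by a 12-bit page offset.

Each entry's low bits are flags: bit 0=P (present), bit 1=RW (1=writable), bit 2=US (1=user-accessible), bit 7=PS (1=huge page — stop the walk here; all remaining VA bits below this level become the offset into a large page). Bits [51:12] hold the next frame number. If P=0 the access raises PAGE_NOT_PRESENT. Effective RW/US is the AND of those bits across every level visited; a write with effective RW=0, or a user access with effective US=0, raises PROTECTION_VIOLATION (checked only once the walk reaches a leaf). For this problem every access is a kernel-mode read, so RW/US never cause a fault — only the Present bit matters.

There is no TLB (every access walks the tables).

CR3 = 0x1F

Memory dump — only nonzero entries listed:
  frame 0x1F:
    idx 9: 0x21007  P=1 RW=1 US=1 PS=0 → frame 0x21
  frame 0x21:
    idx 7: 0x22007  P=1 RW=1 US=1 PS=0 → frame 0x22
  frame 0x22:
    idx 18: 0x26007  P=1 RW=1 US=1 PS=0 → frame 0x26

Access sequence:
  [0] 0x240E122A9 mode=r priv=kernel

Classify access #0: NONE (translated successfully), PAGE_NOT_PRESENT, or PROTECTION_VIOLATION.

Trace:
#0 VA=0x240E122A9 (r,kernel):
  L0 @0x1F[9] → 0x21007  P=1,RW=1,US=1,PS=0
  L1 @0x21[7] → 0x22007  P=1,RW=1,US=1,PS=0
  L2 @0x22[18] → 0x26007  P=1,RW=1,US=1,PS=0
  → PA=0x262A9  (3 entries read)

Access #0 fault: NONE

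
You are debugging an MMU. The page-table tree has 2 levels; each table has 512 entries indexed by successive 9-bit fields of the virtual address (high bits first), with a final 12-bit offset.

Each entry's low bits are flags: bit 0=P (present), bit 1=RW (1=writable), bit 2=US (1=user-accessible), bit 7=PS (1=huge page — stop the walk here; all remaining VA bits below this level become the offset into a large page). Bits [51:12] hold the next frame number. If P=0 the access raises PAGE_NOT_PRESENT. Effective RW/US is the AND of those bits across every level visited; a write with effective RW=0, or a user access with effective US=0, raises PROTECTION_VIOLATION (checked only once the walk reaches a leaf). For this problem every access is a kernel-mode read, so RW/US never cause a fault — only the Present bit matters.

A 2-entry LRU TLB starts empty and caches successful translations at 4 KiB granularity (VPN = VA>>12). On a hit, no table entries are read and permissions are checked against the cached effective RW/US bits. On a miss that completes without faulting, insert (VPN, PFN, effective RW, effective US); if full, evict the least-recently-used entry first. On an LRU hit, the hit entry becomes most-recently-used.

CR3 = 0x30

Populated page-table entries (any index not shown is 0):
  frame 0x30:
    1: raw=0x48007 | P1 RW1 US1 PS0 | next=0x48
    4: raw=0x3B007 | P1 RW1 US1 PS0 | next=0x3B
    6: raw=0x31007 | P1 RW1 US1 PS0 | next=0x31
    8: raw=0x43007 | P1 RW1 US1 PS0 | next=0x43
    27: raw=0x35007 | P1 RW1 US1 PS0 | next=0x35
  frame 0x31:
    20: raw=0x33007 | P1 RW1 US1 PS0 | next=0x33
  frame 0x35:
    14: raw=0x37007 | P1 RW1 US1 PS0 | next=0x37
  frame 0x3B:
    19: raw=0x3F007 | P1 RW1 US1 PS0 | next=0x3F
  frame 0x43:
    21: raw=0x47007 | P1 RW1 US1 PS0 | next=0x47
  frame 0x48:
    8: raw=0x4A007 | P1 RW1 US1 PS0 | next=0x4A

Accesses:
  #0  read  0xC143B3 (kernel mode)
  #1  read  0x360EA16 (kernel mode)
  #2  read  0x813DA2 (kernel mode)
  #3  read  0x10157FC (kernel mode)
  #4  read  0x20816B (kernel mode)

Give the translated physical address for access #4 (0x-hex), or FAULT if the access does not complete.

Trace:
#0 VA=0xC143B3 (r,kernel):
  L0: frame=0x30 idx=6 entry=0x31007 [P=1 RW=1 US=1 PS=0]
  L1: frame=0x31 idx=20 entry=0x33007 [P=1 RW=1 US=1 PS=0]
  ✓ 0x333B3  — 2 lookups
#1 VA=0x360EA16 (r,kernel):
  L0: frame=0x30 idx=27 entry=0x35007 [P=1 RW=1 US=1 PS=0]
  L1: frame=0x35 idx=14 entry=0x37007 [P=1 RW=1 US=1 PS=0]
  ✓ 0x37A16  — 2 lookups
#2 VA=0x813DA2 (r,kernel):
  L0: frame=0x30 idx=4 entry=0x3B007 [P=1 RW=1 US=1 PS=0]
  L1: frame=0x3B idx=19 entry=0x3F007 [P=1 RW=1 US=1 PS=0]
  ✓ 0x3FDA2  — 2 lookups
#3 VA=0x10157FC (r,kernel):
  L0: frame=0x30 idx=8 entry=0x43007 [P=1 RW=1 US=1 PS=0]
  L1: frame=0x43 idx=21 entry=0x47007 [P=1 RW=1 US=1 PS=0]
  ✓ 0x477FC  — 2 lookups
#4 VA=0x20816B (r,kernel):
  L0: frame=0x30 idx=1 entry=0x48007 [P=1 RW=1 US=1 PS=0]
  L1: frame=0x48 idx=8 entry=0x4A007 [P=1 RW=1 US=1 PS=0]
  ✓ 0x4A16B  — 2 lookups

Access #4 PA: 0x4A16B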